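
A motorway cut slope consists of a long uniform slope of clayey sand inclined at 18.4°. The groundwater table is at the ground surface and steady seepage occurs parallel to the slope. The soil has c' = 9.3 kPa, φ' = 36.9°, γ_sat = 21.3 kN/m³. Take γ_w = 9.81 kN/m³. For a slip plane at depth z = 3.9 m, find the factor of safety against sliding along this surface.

With seepage parallel to the slope and the water table at the surface, the effective normal stress on the slip plane uses the buoyant unit weight γ' = γ_sat − γ_w while the driving shear stress uses γ_sat:
FS = [c' + γ' z cos²β tanφ'] / [γ_sat z sinβ cosβ]
γ' = 21.3 − 9.81 = 11.49 kN/m³
Numerator = 9.3 + 11.49·3.9·cos²18.4°·tan36.9° = 9.3 + 11.49·3.9·0.9004·0.7508 = 39.593 kPa
Denominator = 21.3·3.9·sin18.4°·cos18.4° = 21.3·3.9·0.3156·0.9489 = 24.880 kPa
FS = 39.593 / 24.880 = 1.591

FS = 1.59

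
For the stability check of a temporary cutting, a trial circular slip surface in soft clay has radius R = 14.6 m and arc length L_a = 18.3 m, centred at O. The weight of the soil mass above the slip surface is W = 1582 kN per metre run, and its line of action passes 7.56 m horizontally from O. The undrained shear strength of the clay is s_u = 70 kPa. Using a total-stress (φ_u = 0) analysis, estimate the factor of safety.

FS = 1.56

Taking moments about the centre O, the resisting moment is provided by the undrained shear strength acting along the arc:
M_R = s_u·L_a·R = 70·18.30·14.6 = 18702.6 kN·m/m
M_D = W·d = 1582·7.56 = 11959.9 kN·m/m
FS = M_R / M_D = 18702.6 / 11959.9 = 1.564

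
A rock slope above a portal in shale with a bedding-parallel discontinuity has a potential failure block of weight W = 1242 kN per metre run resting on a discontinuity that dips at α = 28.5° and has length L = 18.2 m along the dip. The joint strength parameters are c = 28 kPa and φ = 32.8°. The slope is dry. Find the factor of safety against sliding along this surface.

FS = 2.05

Resolving the block weight along and normal to the plane and applying the Mohr–Coulomb strength on the joint:
N' = W cosα = 1242·cos28.5° = 1091.5 kN/m
Driving force T = W sinα = 1242·sin28.5° = 592.6 kN/m
Resisting force R = c·L + N'·tanφ = 28·18.2 + 1091.5·tan32.8° = 509.6 + 703.4 = 1213.0 kN/m
FS = R / T = 1213.0 / 592.6 = 2.047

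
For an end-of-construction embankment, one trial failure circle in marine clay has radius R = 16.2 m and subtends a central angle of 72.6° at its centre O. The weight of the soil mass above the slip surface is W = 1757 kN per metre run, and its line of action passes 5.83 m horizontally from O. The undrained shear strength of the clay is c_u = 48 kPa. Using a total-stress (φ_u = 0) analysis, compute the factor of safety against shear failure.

Taking moments about the centre O, the resisting moment is provided by the undrained shear strength acting along the arc:
Arc length L_a = R·θ = 16.2·(72.6°·π/180) = 16.2·1.2671 = 20.53 m
M_R = c_u·L_a·R = 48·20.53·16.2 = 15961.9 kN·m/m
M_D = W·d = 1757·5.83 = 10243.3 kN·m/m
FS = M_R / M_D = 15961.9 / 10243.3 = 1.558

FS = 1.56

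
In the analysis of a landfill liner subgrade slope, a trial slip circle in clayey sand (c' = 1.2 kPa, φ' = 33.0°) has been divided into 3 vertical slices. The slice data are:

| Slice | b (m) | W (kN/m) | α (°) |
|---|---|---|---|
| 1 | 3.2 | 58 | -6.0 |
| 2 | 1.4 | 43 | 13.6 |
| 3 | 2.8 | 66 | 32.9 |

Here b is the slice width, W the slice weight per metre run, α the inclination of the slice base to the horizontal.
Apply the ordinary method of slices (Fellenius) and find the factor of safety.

Ordinary method of slices: FS = Σ[c'·Δl_i + (W_i cosα_i)·tanφ'] / Σ W_i sinα_i, with Δl_i = b_i / cosα_i.
Slice 1: Δl = 3.2/cos(-6.0°) = 3.218 m; N'_1 = 58·cos(-6.0°) = 57.7; c'Δl = 3.86; W sinα = -6.1
Slice 2: Δl = 1.4/cos13.6° = 1.440 m; N'_2 = 43·cos13.6° = 41.8; c'Δl = 1.73; W sinα = 10.1
Slice 3: Δl = 2.8/cos32.9° = 3.335 m; N'_3 = 66·cos32.9° = 55.4; c'Δl = 4.00; W sinα = 35.8
Σc'Δl = 9.6 kN/m; ΣN' = 154.9 kN/m; ΣW sinα = 39.9 kN/m
Resisting = 9.6 + 154.9·tan33.0° = 9.6 + 100.6 = 110.2 kN/m
FS = 110.2 / 39.9 = 2.762

FS = 2.76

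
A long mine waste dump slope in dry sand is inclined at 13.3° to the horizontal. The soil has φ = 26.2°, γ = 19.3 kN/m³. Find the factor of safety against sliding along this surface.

FS = 2.08

For a dry cohesionless infinite slope the factor of safety is FS = tanφ / tanβ.
FS = tan26.2° / tan13.3° = 0.4921 / 0.2364 = 2.082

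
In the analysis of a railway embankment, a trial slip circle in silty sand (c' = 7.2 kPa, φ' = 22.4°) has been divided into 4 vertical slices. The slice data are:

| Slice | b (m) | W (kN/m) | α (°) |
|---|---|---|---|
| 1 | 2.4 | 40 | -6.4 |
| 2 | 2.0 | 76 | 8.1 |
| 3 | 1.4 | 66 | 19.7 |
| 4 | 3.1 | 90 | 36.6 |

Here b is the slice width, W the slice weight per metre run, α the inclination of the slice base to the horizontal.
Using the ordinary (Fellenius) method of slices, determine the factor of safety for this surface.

Ordinary method of slices: FS = Σ[c'·Δl_i + (W_i cosα_i)·tanφ'] / Σ W_i sinα_i, with Δl_i = b_i / cosα_i.
Slice 1: Δl = 2.4/cos(-6.4°) = 2.415 m; N'_1 = 40·cos(-6.4°) = 39.8; c'Δl = 17.39; W sinα = -4.5
Slice 2: Δl = 2.0/cos8.1° = 2.020 m; N'_2 = 76·cos8.1° = 75.2; c'Δl = 14.55; W sinα = 10.7
Slice 3: Δl = 1.4/cos19.7° = 1.487 m; N'_3 = 66·cos19.7° = 62.1; c'Δl = 10.71; W sinα = 22.2
Slice 4: Δl = 3.1/cos36.6° = 3.861 m; N'_4 = 90·cos36.6° = 72.3; c'Δl = 27.80; W sinα = 53.7
Σc'Δl = 70.4 kN/m; ΣN' = 249.4 kN/m; ΣW sinα = 82.2 kN/m
Resisting = 70.4 + 249.4·tan22.4° = 70.4 + 102.8 = 173.2 kN/m
FS = 173.2 / 82.2 = 2.108

FS = 2.11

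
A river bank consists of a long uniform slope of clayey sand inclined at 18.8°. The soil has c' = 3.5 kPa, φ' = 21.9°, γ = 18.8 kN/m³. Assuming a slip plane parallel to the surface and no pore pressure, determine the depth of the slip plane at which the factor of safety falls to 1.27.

z = 6.85 m

Setting FS = 1.27 in FS = [c' + γz cos²β tanφ'] / [γz sinβ cosβ] and solving for z:
z = c' / [γ cosβ (FS·sinβ − cosβ·tanφ')]
  = 3.5 / [18.8·cos18.8°·(1.27·sin18.8° − cos18.8°·tan21.9°)]
  = 3.5 / [18.8·0.9466·(1.27·0.3223 − 0.9466·0.4020)]
  = 3.5 / 0.5113 = 6.846 m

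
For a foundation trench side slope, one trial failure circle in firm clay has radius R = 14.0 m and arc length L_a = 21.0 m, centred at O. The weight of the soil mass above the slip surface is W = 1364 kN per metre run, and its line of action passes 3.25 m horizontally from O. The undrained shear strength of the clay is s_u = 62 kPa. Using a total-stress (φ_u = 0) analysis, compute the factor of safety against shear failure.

FS = 4.11

Taking moments about the centre O, the resisting moment is provided by the undrained shear strength acting along the arc:
M_R = s_u·L_a·R = 62·21.00·14.0 = 18228.0 kN·m/m
M_D = W·d = 1364·3.25 = 4433.0 kN·m/m
FS = M_R / M_D = 18228.0 / 4433.0 = 4.112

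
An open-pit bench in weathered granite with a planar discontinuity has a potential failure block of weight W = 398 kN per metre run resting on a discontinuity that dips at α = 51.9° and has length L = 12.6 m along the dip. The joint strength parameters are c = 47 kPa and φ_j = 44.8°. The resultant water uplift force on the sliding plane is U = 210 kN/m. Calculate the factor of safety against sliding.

Resolving the block weight along and normal to the plane and applying the Mohr–Coulomb strength on the joint:
N' = W cosα − U = 398·cos51.9° − 210 = 35.6 kN/m
Driving force T = W sinα = 398·sin51.9° = 313.2 kN/m
Resisting force R = c·L + N'·tanφ_j = 47·12.6 + 35.6·tan44.8° = 592.2 + 35.3 = 627.5 kN/m
FS = R / T = 627.5 / 313.2 = 2.004

FS = 2.00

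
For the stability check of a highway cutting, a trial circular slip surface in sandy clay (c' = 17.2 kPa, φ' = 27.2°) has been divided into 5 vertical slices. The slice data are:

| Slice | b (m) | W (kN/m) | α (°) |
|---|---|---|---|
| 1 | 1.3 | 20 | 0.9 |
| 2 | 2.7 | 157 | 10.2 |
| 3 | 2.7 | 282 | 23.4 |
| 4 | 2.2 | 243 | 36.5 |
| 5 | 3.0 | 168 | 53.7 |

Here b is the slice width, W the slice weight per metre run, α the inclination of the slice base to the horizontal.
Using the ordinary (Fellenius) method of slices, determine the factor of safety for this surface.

Ordinary method of slices: FS = Σ[c'·Δl_i + (W_i cosα_i)·tanφ'] / Σ W_i sinα_i, with Δl_i = b_i / cosα_i.
Slice 1: Δl = 1.3/cos0.9° = 1.300 m; N'_1 = 20·cos0.9° = 20.0; c'Δl = 22.36; W sinα = 0.3
Slice 2: Δl = 2.7/cos10.2° = 2.743 m; N'_2 = 157·cos10.2° = 154.5; c'Δl = 47.19; W sinα = 27.8
Slice 3: Δl = 2.7/cos23.4° = 2.942 m; N'_3 = 282·cos23.4° = 258.8; c'Δl = 50.60; W sinα = 112.0
Slice 4: Δl = 2.2/cos36.5° = 2.737 m; N'_4 = 243·cos36.5° = 195.3; c'Δl = 47.07; W sinα = 144.5
Slice 5: Δl = 3.0/cos53.7° = 5.067 m; N'_5 = 168·cos53.7° = 99.5; c'Δl = 87.16; W sinα = 135.4
Σc'Δl = 254.4 kN/m; ΣN' = 728.1 kN/m; ΣW sinα = 420.1 kN/m
Resisting = 254.4 + 728.1·tan27.2° = 254.4 + 374.2 = 628.6 kN/m
FS = 628.6 / 420.1 = 1.496

FS = 1.50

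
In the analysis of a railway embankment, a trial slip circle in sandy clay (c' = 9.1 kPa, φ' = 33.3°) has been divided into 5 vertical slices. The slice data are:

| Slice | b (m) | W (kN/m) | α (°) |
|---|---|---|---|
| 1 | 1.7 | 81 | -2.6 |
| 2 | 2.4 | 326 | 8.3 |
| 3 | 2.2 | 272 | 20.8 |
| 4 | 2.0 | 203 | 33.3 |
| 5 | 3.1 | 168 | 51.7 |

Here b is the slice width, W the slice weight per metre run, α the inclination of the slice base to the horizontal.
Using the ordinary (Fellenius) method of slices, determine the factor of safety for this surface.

Ordinary method of slices: FS = Σ[c'·Δl_i + (W_i cosα_i)·tanφ'] / Σ W_i sinα_i, with Δl_i = b_i / cosα_i.
Slice 1: Δl = 1.7/cos(-2.6°) = 1.702 m; N'_1 = 81·cos(-2.6°) = 80.9; c'Δl = 15.49; W sinα = -3.7
Slice 2: Δl = 2.4/cos8.3° = 2.425 m; N'_2 = 326·cos8.3° = 322.6; c'Δl = 22.07; W sinα = 47.1
Slice 3: Δl = 2.2/cos20.8° = 2.353 m; N'_3 = 272·cos20.8° = 254.3; c'Δl = 21.42; W sinα = 96.6
Slice 4: Δl = 2.0/cos33.3° = 2.393 m; N'_4 = 203·cos33.3° = 169.7; c'Δl = 21.78; W sinα = 111.5
Slice 5: Δl = 3.1/cos51.7° = 5.002 m; N'_5 = 168·cos51.7° = 104.1; c'Δl = 45.52; W sinα = 131.8
Σc'Δl = 126.3 kN/m; ΣN' = 931.6 kN/m; ΣW sinα = 383.3 kN/m
Resisting = 126.3 + 931.6·tan33.3° = 126.3 + 611.9 = 738.2 kN/m
FS = 738.2 / 383.3 = 1.926

FS = 1.93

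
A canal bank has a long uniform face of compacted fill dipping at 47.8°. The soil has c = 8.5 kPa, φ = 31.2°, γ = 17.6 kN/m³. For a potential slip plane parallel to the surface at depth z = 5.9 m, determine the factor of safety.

For an infinite slope with a slip plane parallel to the surface (no pore pressure): FS = [c + γz cos²β tanφ] / [γz sinβ cosβ].
γz = 17.6·5.9 = 103.84 kN/m²
Numerator = 8.5 + 103.84·cos²47.8°·tan31.2° = 8.5 + 103.84·0.4512·0.6056 = 36.875 kPa
Denominator = 103.84·sin47.8°·cos47.8° = 103.84·0.7408·0.6717 = 51.672 kPa
FS = 36.875 / 51.672 = 0.714

FS = 0.71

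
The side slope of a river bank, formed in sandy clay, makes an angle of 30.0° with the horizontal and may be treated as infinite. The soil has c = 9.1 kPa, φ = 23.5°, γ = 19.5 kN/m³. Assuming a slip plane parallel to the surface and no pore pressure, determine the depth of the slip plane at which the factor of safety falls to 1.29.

z = 2.01 m

Setting FS = 1.29 in FS = [c + γz cos²β tanφ] / [γz sinβ cosβ] and solving for z:
z = c / [γ cosβ (FS·sinβ − cosβ·tanφ)]
  = 9.1 / [19.5·cos30.0°·(1.29·sin30.0° − cos30.0°·tan23.5°)]
  = 9.1 / [19.5·0.8660·(1.29·0.5000 − 0.8660·0.4348)]
  = 9.1 / 4.5333 = 2.007 m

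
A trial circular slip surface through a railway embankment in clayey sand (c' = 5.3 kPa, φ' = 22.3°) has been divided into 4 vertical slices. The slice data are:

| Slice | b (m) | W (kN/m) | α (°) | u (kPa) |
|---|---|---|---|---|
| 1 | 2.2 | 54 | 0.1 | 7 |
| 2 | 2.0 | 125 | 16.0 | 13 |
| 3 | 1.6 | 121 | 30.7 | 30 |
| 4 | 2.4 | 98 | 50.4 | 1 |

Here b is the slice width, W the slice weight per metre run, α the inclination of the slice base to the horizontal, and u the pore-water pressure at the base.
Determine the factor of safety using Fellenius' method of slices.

FS = 0.88

Ordinary method of slices: FS = Σ[c'·Δl_i + (W_i cosα_i − u_i·Δl_i)·tanφ'] / Σ W_i sinα_i, with Δl_i = b_i / cosα_i.
Slice 1: Δl = 2.2/cos0.1° = 2.200 m; N'_1 = 54·cos0.1° − 7·2.200 = 38.6; c'Δl = 11.66; W sinα = 0.1
Slice 2: Δl = 2.0/cos16.0° = 2.081 m; N'_2 = 125·cos16.0° − 13·2.081 = 93.1; c'Δl = 11.03; W sinα = 34.5
Slice 3: Δl = 1.6/cos30.7° = 1.861 m; N'_3 = 121·cos30.7° − 30·1.861 = 48.2; c'Δl = 9.86; W sinα = 61.8
Slice 4: Δl = 2.4/cos50.4° = 3.765 m; N'_4 = 98·cos50.4° − 1·3.765 = 58.7; c'Δl = 19.96; W sinα = 75.5
Σc'Δl = 52.5 kN/m; ΣN' = 238.6 kN/m; ΣW sinα = 171.8 kN/m
Resisting = 52.5 + 238.6·tan22.3° = 52.5 + 97.9 = 150.4 kN/m
FS = 150.4 / 171.8 = 0.875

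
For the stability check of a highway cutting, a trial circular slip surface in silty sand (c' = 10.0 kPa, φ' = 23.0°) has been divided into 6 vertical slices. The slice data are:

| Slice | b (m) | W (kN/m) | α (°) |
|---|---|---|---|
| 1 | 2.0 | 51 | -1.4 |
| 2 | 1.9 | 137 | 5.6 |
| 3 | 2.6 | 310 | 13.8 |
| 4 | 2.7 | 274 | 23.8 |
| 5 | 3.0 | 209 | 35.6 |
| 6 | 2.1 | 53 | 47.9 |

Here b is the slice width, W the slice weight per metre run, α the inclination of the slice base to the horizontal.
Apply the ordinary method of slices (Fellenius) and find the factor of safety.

FS = 1.58

Ordinary method of slices: FS = Σ[c'·Δl_i + (W_i cosα_i)·tanφ'] / Σ W_i sinα_i, with Δl_i = b_i / cosα_i.
Slice 1: Δl = 2.0/cos(-1.4°) = 2.001 m; N'_1 = 51·cos(-1.4°) = 51.0; c'Δl = 20.01; W sinα = -1.2
Slice 2: Δl = 1.9/cos5.6° = 1.909 m; N'_2 = 137·cos5.6° = 136.3; c'Δl = 19.09; W sinα = 13.4
Slice 3: Δl = 2.6/cos13.8° = 2.677 m; N'_3 = 310·cos13.8° = 301.1; c'Δl = 26.77; W sinα = 73.9
Slice 4: Δl = 2.7/cos23.8° = 2.951 m; N'_4 = 274·cos23.8° = 250.7; c'Δl = 29.51; W sinα = 110.6
Slice 5: Δl = 3.0/cos35.6° = 3.690 m; N'_5 = 209·cos35.6° = 169.9; c'Δl = 36.90; W sinα = 121.7
Slice 6: Δl = 2.1/cos47.9° = 3.132 m; N'_6 = 53·cos47.9° = 35.5; c'Δl = 31.32; W sinα = 39.3
Σc'Δl = 163.6 kN/m; ΣN' = 944.6 kN/m; ΣW sinα = 357.6 kN/m
Resisting = 163.6 + 944.6·tan23.0° = 163.6 + 400.9 = 564.5 kN/m
FS = 564.5 / 357.6 = 1.579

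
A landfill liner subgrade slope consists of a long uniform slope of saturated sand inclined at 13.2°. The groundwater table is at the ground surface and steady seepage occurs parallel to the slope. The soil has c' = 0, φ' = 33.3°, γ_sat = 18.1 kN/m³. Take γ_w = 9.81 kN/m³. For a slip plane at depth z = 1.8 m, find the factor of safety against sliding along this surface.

FS = 1.28

With seepage parallel to the slope and the water table at the surface, the effective normal stress on the slip plane uses the buoyant unit weight γ' = γ_sat − γ_w while the driving shear stress uses γ_sat:
FS = [c' + γ' z cos²β tanφ'] / [γ_sat z sinβ cosβ]
(For c' = 0 this reduces to FS = (γ'/γ_sat)·tanφ'/tanβ.)
γ' = 18.1 − 9.81 = 8.29 kN/m³
Numerator = 0.0 + 8.29·1.8·cos²13.2°·tan33.3° = 0.0 + 8.29·1.8·0.9479·0.6569 = 9.291 kPa
Denominator = 18.1·1.8·sin13.2°·cos13.2° = 18.1·1.8·0.2284·0.9736 = 7.243 kPa
FS = 9.291 / 7.243 = 1.283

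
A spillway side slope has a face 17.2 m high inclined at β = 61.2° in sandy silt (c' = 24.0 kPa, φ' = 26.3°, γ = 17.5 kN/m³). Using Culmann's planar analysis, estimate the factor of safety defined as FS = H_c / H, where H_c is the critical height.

H_c = (4c'/γ) · sinβ cosφ' / [1 − cos(β − φ')]
    = (4·24.0/17.5) · sin61.2°·cos26.3° / [1 − cos34.9°]
    = 5.486 · 0.7856 / 0.1798 = 23.96 m
FS = H_c / H = 23.96 / 17.2 = 1.393

FS = 1.39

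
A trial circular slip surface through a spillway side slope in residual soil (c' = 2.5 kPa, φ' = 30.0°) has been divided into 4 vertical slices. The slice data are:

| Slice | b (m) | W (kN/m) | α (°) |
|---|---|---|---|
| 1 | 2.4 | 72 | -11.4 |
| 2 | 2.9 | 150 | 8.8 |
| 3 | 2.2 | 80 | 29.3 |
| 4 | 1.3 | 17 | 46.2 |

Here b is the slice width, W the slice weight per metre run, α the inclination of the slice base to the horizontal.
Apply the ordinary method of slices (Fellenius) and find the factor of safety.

FS = 3.29

Ordinary method of slices: FS = Σ[c'·Δl_i + (W_i cosα_i)·tanφ'] / Σ W_i sinα_i, with Δl_i = b_i / cosα_i.
Slice 1: Δl = 2.4/cos(-11.4°) = 2.448 m; N'_1 = 72·cos(-11.4°) = 70.6; c'Δl = 6.12; W sinα = -14.2
Slice 2: Δl = 2.9/cos8.8° = 2.935 m; N'_2 = 150·cos8.8° = 148.2; c'Δl = 7.34; W sinα = 22.9
Slice 3: Δl = 2.2/cos29.3° = 2.523 m; N'_3 = 80·cos29.3° = 69.8; c'Δl = 6.31; W sinα = 39.2
Slice 4: Δl = 1.3/cos46.2° = 1.878 m; N'_4 = 17·cos46.2° = 11.8; c'Δl = 4.70; W sinα = 12.3
Σc'Δl = 24.5 kN/m; ΣN' = 300.3 kN/m; ΣW sinα = 60.1 kN/m
Resisting = 24.5 + 300.3·tan30.0° = 24.5 + 173.4 = 197.9 kN/m
FS = 197.9 / 60.1 = 3.290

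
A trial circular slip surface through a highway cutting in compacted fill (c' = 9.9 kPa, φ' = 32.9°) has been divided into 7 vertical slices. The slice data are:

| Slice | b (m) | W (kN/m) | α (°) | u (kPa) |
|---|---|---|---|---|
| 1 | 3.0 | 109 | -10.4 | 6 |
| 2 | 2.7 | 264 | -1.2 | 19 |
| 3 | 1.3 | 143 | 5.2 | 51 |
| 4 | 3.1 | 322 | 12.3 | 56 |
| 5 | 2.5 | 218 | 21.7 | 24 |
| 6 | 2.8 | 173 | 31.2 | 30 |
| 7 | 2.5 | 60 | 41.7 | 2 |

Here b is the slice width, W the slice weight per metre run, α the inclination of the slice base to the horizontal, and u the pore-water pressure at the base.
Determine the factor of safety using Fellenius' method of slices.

Ordinary method of slices: FS = Σ[c'·Δl_i + (W_i cosα_i − u_i·Δl_i)·tanφ'] / Σ W_i sinα_i, with Δl_i = b_i / cosα_i.
Slice 1: Δl = 3.0/cos(-10.4°) = 3.050 m; N'_1 = 109·cos(-10.4°) − 6·3.050 = 88.9; c'Δl = 30.20; W sinα = -19.7
Slice 2: Δl = 2.7/cos(-1.2°) = 2.701 m; N'_2 = 264·cos(-1.2°) − 19·2.701 = 212.6; c'Δl = 26.74; W sinα = -5.5
Slice 3: Δl = 1.3/cos5.2° = 1.305 m; N'_3 = 143·cos5.2° − 51·1.305 = 75.8; c'Δl = 12.92; W sinα = 13.0
Slice 4: Δl = 3.1/cos12.3° = 3.173 m; N'_4 = 322·cos12.3° − 56·3.173 = 136.9; c'Δl = 31.41; W sinα = 68.6
Slice 5: Δl = 2.5/cos21.7° = 2.691 m; N'_5 = 218·cos21.7° − 24·2.691 = 138.0; c'Δl = 26.64; W sinα = 80.6
Slice 6: Δl = 2.8/cos31.2° = 3.273 m; N'_6 = 173·cos31.2° − 30·3.273 = 49.8; c'Δl = 32.41; W sinα = 89.6
Slice 7: Δl = 2.5/cos41.7° = 3.348 m; N'_7 = 60·cos41.7° − 2·3.348 = 38.1; c'Δl = 33.15; W sinα = 39.9
Σc'Δl = 193.5 kN/m; ΣN' = 740.2 kN/m; ΣW sinα = 266.5 kN/m
Resisting = 193.5 + 740.2·tan32.9° = 193.5 + 478.8 = 672.3 kN/m
FS = 672.3 / 266.5 = 2.523

FS = 2.52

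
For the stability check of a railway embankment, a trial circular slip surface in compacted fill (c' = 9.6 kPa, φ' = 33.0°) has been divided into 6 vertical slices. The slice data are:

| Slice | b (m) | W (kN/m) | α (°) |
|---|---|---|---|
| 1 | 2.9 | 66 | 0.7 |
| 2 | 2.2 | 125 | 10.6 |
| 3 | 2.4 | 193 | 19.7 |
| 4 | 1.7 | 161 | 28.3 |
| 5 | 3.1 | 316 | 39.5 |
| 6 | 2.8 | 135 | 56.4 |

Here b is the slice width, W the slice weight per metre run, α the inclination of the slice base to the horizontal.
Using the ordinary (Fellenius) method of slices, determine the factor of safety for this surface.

Ordinary method of slices: FS = Σ[c'·Δl_i + (W_i cosα_i)·tanφ'] / Σ W_i sinα_i, with Δl_i = b_i / cosα_i.
Slice 1: Δl = 2.9/cos0.7° = 2.900 m; N'_1 = 66·cos0.7° = 66.0; c'Δl = 27.84; W sinα = 0.8
Slice 2: Δl = 2.2/cos10.6° = 2.238 m; N'_2 = 125·cos10.6° = 122.9; c'Δl = 21.49; W sinα = 23.0
Slice 3: Δl = 2.4/cos19.7° = 2.549 m; N'_3 = 193·cos19.7° = 181.7; c'Δl = 24.47; W sinα = 65.1
Slice 4: Δl = 1.7/cos28.3° = 1.931 m; N'_4 = 161·cos28.3° = 141.8; c'Δl = 18.54; W sinα = 76.3
Slice 5: Δl = 3.1/cos39.5° = 4.017 m; N'_5 = 316·cos39.5° = 243.8; c'Δl = 38.57; W sinα = 201.0
Slice 6: Δl = 2.8/cos56.4° = 5.060 m; N'_6 = 135·cos56.4° = 74.7; c'Δl = 48.57; W sinα = 112.4
Σc'Δl = 179.5 kN/m; ΣN' = 830.9 kN/m; ΣW sinα = 478.6 kN/m
Resisting = 179.5 + 830.9·tan33.0° = 179.5 + 539.6 = 719.0 kN/m
FS = 719.0 / 478.6 = 1.502

FS = 1.50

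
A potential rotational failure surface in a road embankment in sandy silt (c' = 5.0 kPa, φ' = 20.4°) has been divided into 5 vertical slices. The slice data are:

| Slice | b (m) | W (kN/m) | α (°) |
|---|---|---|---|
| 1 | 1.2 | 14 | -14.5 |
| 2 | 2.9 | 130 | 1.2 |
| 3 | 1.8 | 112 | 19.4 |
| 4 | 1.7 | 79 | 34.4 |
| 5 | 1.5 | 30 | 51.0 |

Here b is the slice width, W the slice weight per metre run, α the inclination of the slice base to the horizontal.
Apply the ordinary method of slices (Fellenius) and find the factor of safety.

FS = 1.69

Ordinary method of slices: FS = Σ[c'·Δl_i + (W_i cosα_i)·tanφ'] / Σ W_i sinα_i, with Δl_i = b_i / cosα_i.
Slice 1: Δl = 1.2/cos(-14.5°) = 1.239 m; N'_1 = 14·cos(-14.5°) = 13.6; c'Δl = 6.20; W sinα = -3.5
Slice 2: Δl = 2.9/cos1.2° = 2.901 m; N'_2 = 130·cos1.2° = 130.0; c'Δl = 14.50; W sinα = 2.7
Slice 3: Δl = 1.8/cos19.4° = 1.908 m; N'_3 = 112·cos19.4° = 105.6; c'Δl = 9.54; W sinα = 37.2
Slice 4: Δl = 1.7/cos34.4° = 2.060 m; N'_4 = 79·cos34.4° = 65.2; c'Δl = 10.30; W sinα = 44.6
Slice 5: Δl = 1.5/cos51.0° = 2.384 m; N'_5 = 30·cos51.0° = 18.9; c'Δl = 11.92; W sinα = 23.3
Σc'Δl = 52.5 kN/m; ΣN' = 333.2 kN/m; ΣW sinα = 104.4 kN/m
Resisting = 52.5 + 333.2·tan20.4° = 52.5 + 123.9 = 176.4 kN/m
FS = 176.4 / 104.4 = 1.690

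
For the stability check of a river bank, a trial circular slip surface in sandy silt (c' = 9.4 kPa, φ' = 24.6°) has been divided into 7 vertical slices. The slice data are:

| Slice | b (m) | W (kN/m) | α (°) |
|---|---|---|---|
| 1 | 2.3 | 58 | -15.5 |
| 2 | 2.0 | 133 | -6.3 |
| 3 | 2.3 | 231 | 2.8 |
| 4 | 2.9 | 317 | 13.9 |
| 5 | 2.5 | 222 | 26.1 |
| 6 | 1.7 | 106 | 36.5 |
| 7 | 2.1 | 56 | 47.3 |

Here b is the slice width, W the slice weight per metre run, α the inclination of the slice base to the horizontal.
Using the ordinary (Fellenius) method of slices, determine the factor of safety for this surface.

Ordinary method of slices: FS = Σ[c'·Δl_i + (W_i cosα_i)·tanφ'] / Σ W_i sinα_i, with Δl_i = b_i / cosα_i.
Slice 1: Δl = 2.3/cos(-15.5°) = 2.387 m; N'_1 = 58·cos(-15.5°) = 55.9; c'Δl = 22.44; W sinα = -15.5
Slice 2: Δl = 2.0/cos(-6.3°) = 2.012 m; N'_2 = 133·cos(-6.3°) = 132.2; c'Δl = 18.91; W sinα = -14.6
Slice 3: Δl = 2.3/cos2.8° = 2.303 m; N'_3 = 231·cos2.8° = 230.7; c'Δl = 21.65; W sinα = 11.3
Slice 4: Δl = 2.9/cos13.9° = 2.987 m; N'_4 = 317·cos13.9° = 307.7; c'Δl = 28.08; W sinα = 76.2
Slice 5: Δl = 2.5/cos26.1° = 2.784 m; N'_5 = 222·cos26.1° = 199.4; c'Δl = 26.17; W sinα = 97.7
Slice 6: Δl = 1.7/cos36.5° = 2.115 m; N'_6 = 106·cos36.5° = 85.2; c'Δl = 19.88; W sinα = 63.1
Slice 7: Δl = 2.1/cos47.3° = 3.097 m; N'_7 = 56·cos47.3° = 38.0; c'Δl = 29.11; W sinα = 41.2
Σc'Δl = 166.2 kN/m; ΣN' = 1049.1 kN/m; ΣW sinα = 259.2 kN/m
Resisting = 166.2 + 1049.1·tan24.6° = 166.2 + 480.3 = 646.5 kN/m
FS = 646.5 / 259.2 = 2.494

FS = 2.49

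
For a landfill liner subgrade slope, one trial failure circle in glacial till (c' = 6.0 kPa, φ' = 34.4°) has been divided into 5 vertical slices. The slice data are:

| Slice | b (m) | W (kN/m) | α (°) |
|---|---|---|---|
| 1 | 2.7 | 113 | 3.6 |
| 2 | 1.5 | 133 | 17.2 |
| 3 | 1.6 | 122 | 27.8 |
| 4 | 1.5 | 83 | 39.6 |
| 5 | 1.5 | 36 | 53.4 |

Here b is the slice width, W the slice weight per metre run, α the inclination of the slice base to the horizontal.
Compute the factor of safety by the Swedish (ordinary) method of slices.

Ordinary method of slices: FS = Σ[c'·Δl_i + (W_i cosα_i)·tanφ'] / Σ W_i sinα_i, with Δl_i = b_i / cosα_i.
Slice 1: Δl = 2.7/cos3.6° = 2.705 m; N'_1 = 113·cos3.6° = 112.8; c'Δl = 16.23; W sinα = 7.1
Slice 2: Δl = 1.5/cos17.2° = 1.570 m; N'_2 = 133·cos17.2° = 127.1; c'Δl = 9.42; W sinα = 39.3
Slice 3: Δl = 1.6/cos27.8° = 1.809 m; N'_3 = 122·cos27.8° = 107.9; c'Δl = 10.85; W sinα = 56.9
Slice 4: Δl = 1.5/cos39.6° = 1.947 m; N'_4 = 83·cos39.6° = 64.0; c'Δl = 11.68; W sinα = 52.9
Slice 5: Δl = 1.5/cos53.4° = 2.516 m; N'_5 = 36·cos53.4° = 21.5; c'Δl = 15.09; W sinα = 28.9
Σc'Δl = 63.3 kN/m; ΣN' = 433.2 kN/m; ΣW sinα = 185.1 kN/m
Resisting = 63.3 + 433.2·tan34.4° = 63.3 + 296.6 = 359.9 kN/m
FS = 359.9 / 185.1 = 1.944

FS = 1.94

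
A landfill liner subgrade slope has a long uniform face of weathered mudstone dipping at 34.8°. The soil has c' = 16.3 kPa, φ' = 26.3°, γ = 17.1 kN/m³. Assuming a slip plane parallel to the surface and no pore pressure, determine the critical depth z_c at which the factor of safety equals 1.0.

Setting FS = 1.00 in FS = [c' + γz cos²β tanφ'] / [γz sinβ cosβ] and solving for z:
z = c' / [γ cosβ (FS·sinβ − cosβ·tanφ')]
  = 16.3 / [17.1·cos34.8°·(1.00·sin34.8° − cos34.8°·tan26.3°)]
  = 16.3 / [17.1·0.8211·(1.00·0.5707 − 0.8211·0.4942)]
  = 16.3 / 2.3151 = 7.041 m

z_c = 7.04 m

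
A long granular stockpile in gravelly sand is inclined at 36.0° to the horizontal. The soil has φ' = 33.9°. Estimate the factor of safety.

FS = 0.92

For a dry cohesionless infinite slope the factor of safety is FS = tanφ' / tanβ.
FS = tan33.9° / tan36.0° = 0.6720 / 0.7265 = 0.925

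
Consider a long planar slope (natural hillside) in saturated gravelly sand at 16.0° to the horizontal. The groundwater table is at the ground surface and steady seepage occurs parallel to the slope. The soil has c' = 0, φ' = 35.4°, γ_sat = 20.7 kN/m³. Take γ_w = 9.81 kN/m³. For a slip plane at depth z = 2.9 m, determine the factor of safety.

With seepage parallel to the slope and the water table at the surface, the effective normal stress on the slip plane uses the buoyant unit weight γ' = γ_sat − γ_w while the driving shear stress uses γ_sat:
FS = [c' + γ' z cos²β tanφ'] / [γ_sat z sinβ cosβ]
(For c' = 0 this reduces to FS = (γ'/γ_sat)·tanφ'/tanβ.)
γ' = 20.7 − 9.81 = 10.89 kN/m³
Numerator = 0.0 + 10.89·2.9·cos²16.0°·tan35.4° = 0.0 + 10.89·2.9·0.9240·0.7107 = 20.738 kPa
Denominator = 20.7·2.9·sin16.0°·cos16.0° = 20.7·2.9·0.2756·0.9613 = 15.906 kPa
FS = 20.738 / 15.906 = 1.304

FS = 1.30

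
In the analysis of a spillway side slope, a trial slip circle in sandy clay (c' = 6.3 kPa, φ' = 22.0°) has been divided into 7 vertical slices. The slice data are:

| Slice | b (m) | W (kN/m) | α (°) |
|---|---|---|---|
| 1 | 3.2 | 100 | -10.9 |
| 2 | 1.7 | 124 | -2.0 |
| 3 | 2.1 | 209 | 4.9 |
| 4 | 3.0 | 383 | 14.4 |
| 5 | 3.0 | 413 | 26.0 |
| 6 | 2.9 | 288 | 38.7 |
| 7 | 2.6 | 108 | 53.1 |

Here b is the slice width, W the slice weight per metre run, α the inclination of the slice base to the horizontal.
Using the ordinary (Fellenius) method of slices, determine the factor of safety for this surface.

FS = 1.35

Ordinary method of slices: FS = Σ[c'·Δl_i + (W_i cosα_i)·tanφ'] / Σ W_i sinα_i, with Δl_i = b_i / cosα_i.
Slice 1: Δl = 3.2/cos(-10.9°) = 3.259 m; N'_1 = 100·cos(-10.9°) = 98.2; c'Δl = 20.53; W sinα = -18.9
Slice 2: Δl = 1.7/cos(-2.0°) = 1.701 m; N'_2 = 124·cos(-2.0°) = 123.9; c'Δl = 10.72; W sinα = -4.3
Slice 3: Δl = 2.1/cos4.9° = 2.108 m; N'_3 = 209·cos4.9° = 208.2; c'Δl = 13.28; W sinα = 17.9
Slice 4: Δl = 3.0/cos14.4° = 3.097 m; N'_4 = 383·cos14.4° = 371.0; c'Δl = 19.51; W sinα = 95.2
Slice 5: Δl = 3.0/cos26.0° = 3.338 m; N'_5 = 413·cos26.0° = 371.2; c'Δl = 21.03; W sinα = 181.0
Slice 6: Δl = 2.9/cos38.7° = 3.716 m; N'_6 = 288·cos38.7° = 224.8; c'Δl = 23.41; W sinα = 180.1
Slice 7: Δl = 2.6/cos53.1° = 4.330 m; N'_7 = 108·cos53.1° = 64.8; c'Δl = 27.28; W sinα = 86.4
Σc'Δl = 135.8 kN/m; ΣN' = 1462.1 kN/m; ΣW sinα = 537.3 kN/m
Resisting = 135.8 + 1462.1·tan22.0° = 135.8 + 590.7 = 726.5 kN/m
FS = 726.5 / 537.3 = 1.352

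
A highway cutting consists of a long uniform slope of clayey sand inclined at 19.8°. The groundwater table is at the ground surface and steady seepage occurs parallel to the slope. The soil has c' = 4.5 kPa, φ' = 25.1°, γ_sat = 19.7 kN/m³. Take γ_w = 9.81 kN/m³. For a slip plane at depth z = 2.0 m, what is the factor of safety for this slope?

With seepage parallel to the slope and the water table at the surface, the effective normal stress on the slip plane uses the buoyant unit weight γ' = γ_sat − γ_w while the driving shear stress uses γ_sat:
FS = [c' + γ' z cos²β tanφ'] / [γ_sat z sinβ cosβ]
γ' = 19.7 − 9.81 = 9.89 kN/m³
Numerator = 4.5 + 9.89·2.0·cos²19.8°·tan25.1° = 4.5 + 9.89·2.0·0.8853·0.4684 = 12.702 kPa
Denominator = 19.7·2.0·sin19.8°·cos19.8° = 19.7·2.0·0.3387·0.9409 = 12.557 kPa
FS = 12.702 / 12.557 = 1.012

FS = 1.01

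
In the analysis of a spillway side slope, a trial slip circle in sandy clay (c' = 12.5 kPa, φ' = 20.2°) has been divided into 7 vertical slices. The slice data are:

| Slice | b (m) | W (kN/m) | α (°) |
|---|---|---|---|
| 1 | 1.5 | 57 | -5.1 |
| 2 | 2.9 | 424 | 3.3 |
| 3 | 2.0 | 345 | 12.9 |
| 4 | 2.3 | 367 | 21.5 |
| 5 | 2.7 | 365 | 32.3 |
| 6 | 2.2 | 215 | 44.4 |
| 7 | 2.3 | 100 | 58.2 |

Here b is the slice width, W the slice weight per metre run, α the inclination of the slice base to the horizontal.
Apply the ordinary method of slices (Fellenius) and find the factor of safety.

Ordinary method of slices: FS = Σ[c'·Δl_i + (W_i cosα_i)·tanφ'] / Σ W_i sinα_i, with Δl_i = b_i / cosα_i.
Slice 1: Δl = 1.5/cos(-5.1°) = 1.506 m; N'_1 = 57·cos(-5.1°) = 56.8; c'Δl = 18.82; W sinα = -5.1
Slice 2: Δl = 2.9/cos3.3° = 2.905 m; N'_2 = 424·cos3.3° = 423.3; c'Δl = 36.31; W sinα = 24.4
Slice 3: Δl = 2.0/cos12.9° = 2.052 m; N'_3 = 345·cos12.9° = 336.3; c'Δl = 25.65; W sinα = 77.0
Slice 4: Δl = 2.3/cos21.5° = 2.472 m; N'_4 = 367·cos21.5° = 341.5; c'Δl = 30.90; W sinα = 134.5
Slice 5: Δl = 2.7/cos32.3° = 3.194 m; N'_5 = 365·cos32.3° = 308.5; c'Δl = 39.93; W sinα = 195.0
Slice 6: Δl = 2.2/cos44.4° = 3.079 m; N'_6 = 215·cos44.4° = 153.6; c'Δl = 38.49; W sinα = 150.4
Slice 7: Δl = 2.3/cos58.2° = 4.365 m; N'_7 = 100·cos58.2° = 52.7; c'Δl = 54.56; W sinα = 85.0
Σc'Δl = 244.7 kN/m; ΣN' = 1672.7 kN/m; ΣW sinα = 661.3 kN/m
Resisting = 244.7 + 1672.7·tan20.2° = 244.7 + 615.4 = 860.1 kN/m
FS = 860.1 / 661.3 = 1.301

FS = 1.30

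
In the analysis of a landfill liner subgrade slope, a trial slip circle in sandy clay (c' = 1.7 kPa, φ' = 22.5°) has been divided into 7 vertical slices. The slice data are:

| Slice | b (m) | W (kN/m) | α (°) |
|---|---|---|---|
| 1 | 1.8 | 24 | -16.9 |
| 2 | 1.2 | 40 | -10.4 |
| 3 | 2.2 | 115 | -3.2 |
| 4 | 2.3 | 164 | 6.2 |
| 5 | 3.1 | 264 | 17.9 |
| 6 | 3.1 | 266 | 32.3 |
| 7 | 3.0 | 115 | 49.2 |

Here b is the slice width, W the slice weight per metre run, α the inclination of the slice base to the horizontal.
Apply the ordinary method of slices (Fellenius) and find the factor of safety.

Ordinary method of slices: FS = Σ[c'·Δl_i + (W_i cosα_i)·tanφ'] / Σ W_i sinα_i, with Δl_i = b_i / cosα_i.
Slice 1: Δl = 1.8/cos(-16.9°) = 1.881 m; N'_1 = 24·cos(-16.9°) = 23.0; c'Δl = 3.20; W sinα = -7.0
Slice 2: Δl = 1.2/cos(-10.4°) = 1.220 m; N'_2 = 40·cos(-10.4°) = 39.3; c'Δl = 2.07; W sinα = -7.2
Slice 3: Δl = 2.2/cos(-3.2°) = 2.203 m; N'_3 = 115·cos(-3.2°) = 114.8; c'Δl = 3.75; W sinα = -6.4
Slice 4: Δl = 2.3/cos6.2° = 2.314 m; N'_4 = 164·cos6.2° = 163.0; c'Δl = 3.93; W sinα = 17.7
Slice 5: Δl = 3.1/cos17.9° = 3.258 m; N'_5 = 264·cos17.9° = 251.2; c'Δl = 5.54; W sinα = 81.1
Slice 6: Δl = 3.1/cos32.3° = 3.668 m; N'_6 = 266·cos32.3° = 224.8; c'Δl = 6.23; W sinα = 142.1
Slice 7: Δl = 3.0/cos49.2° = 4.591 m; N'_7 = 115·cos49.2° = 75.1; c'Δl = 7.81; W sinα = 87.1
Σc'Δl = 32.5 kN/m; ΣN' = 891.4 kN/m; ΣW sinα = 307.4 kN/m
Resisting = 32.5 + 891.4·tan22.5° = 32.5 + 369.2 = 401.7 kN/m
FS = 401.7 / 307.4 = 1.307

FS = 1.31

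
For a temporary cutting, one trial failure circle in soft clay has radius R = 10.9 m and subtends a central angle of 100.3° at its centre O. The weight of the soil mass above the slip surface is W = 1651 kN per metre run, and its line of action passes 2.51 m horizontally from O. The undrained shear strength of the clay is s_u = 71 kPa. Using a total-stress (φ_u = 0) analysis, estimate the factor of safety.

Taking moments about the centre O, the resisting moment is provided by the undrained shear strength acting along the arc:
Arc length L_a = R·θ = 10.9·(100.3°·π/180) = 10.9·1.7506 = 19.08 m
M_R = s_u·L_a·R = 71·19.08·10.9 = 14766.9 kN·m/m
M_D = W·d = 1651·2.51 = 4144.0 kN·m/m
FS = M_R / M_D = 14766.9 / 4144.0 = 3.563

FS = 3.56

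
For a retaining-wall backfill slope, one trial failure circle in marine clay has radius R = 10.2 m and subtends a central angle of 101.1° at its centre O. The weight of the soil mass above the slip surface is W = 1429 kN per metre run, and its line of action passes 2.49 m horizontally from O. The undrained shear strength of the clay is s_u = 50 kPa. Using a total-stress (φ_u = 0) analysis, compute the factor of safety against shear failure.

Taking moments about the centre O, the resisting moment is provided by the undrained shear strength acting along the arc:
Arc length L_a = R·θ = 10.2·(101.1°·π/180) = 10.2·1.7645 = 18.00 m
M_R = s_u·L_a·R = 50·18.00·10.2 = 9179.1 kN·m/m
M_D = W·d = 1429·2.49 = 3558.2 kN·m/m
FS = M_R / M_D = 9179.1 / 3558.2 = 2.580

FS = 2.58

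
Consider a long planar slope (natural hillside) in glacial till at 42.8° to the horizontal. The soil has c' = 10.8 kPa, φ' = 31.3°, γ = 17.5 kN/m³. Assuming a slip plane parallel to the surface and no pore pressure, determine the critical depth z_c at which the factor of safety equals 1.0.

Setting FS = 1.00 in FS = [c' + γz cos²β tanφ'] / [γz sinβ cosβ] and solving for z:
z = c' / [γ cosβ (FS·sinβ − cosβ·tanφ')]
  = 10.8 / [17.5·cos42.8°·(1.00·sin42.8° − cos42.8°·tan31.3°)]
  = 10.8 / [17.5·0.7337·(1.00·0.6794 − 0.7337·0.6080)]
  = 10.8 / 2.9960 = 3.605 m

z_c = 3.60 m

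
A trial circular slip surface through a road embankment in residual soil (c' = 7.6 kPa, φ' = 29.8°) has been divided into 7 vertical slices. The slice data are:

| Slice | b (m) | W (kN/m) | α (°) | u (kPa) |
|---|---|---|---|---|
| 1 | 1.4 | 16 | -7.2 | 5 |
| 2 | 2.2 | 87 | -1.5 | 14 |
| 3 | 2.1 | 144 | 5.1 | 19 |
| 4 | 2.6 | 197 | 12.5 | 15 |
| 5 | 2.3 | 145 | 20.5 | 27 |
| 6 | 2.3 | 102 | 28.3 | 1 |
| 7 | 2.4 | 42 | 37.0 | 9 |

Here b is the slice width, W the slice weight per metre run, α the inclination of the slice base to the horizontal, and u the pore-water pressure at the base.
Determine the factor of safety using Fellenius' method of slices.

FS = 2.29

Ordinary method of slices: FS = Σ[c'·Δl_i + (W_i cosα_i − u_i·Δl_i)·tanφ'] / Σ W_i sinα_i, with Δl_i = b_i / cosα_i.
Slice 1: Δl = 1.4/cos(-7.2°) = 1.411 m; N'_1 = 16·cos(-7.2°) − 5·1.411 = 8.8; c'Δl = 10.72; W sinα = -2.0
Slice 2: Δl = 2.2/cos(-1.5°) = 2.201 m; N'_2 = 87·cos(-1.5°) − 14·2.201 = 56.2; c'Δl = 16.73; W sinα = -2.3
Slice 3: Δl = 2.1/cos5.1° = 2.108 m; N'_3 = 144·cos5.1° − 19·2.108 = 103.4; c'Δl = 16.02; W sinα = 12.8
Slice 4: Δl = 2.6/cos12.5° = 2.663 m; N'_4 = 197·cos12.5° − 15·2.663 = 152.4; c'Δl = 20.24; W sinα = 42.6
Slice 5: Δl = 2.3/cos20.5° = 2.456 m; N'_5 = 145·cos20.5° − 27·2.456 = 69.5; c'Δl = 18.66; W sinα = 50.8
Slice 6: Δl = 2.3/cos28.3° = 2.612 m; N'_6 = 102·cos28.3° − 1·2.612 = 87.2; c'Δl = 19.85; W sinα = 48.4
Slice 7: Δl = 2.4/cos37.0° = 3.005 m; N'_7 = 42·cos37.0° − 9·3.005 = 6.5; c'Δl = 22.84; W sinα = 25.3
Σc'Δl = 125.1 kN/m; ΣN' = 483.9 kN/m; ΣW sinα = 175.6 kN/m
Resisting = 125.1 + 483.9·tan29.8° = 125.1 + 277.2 = 402.2 kN/m
FS = 402.2 / 175.6 = 2.291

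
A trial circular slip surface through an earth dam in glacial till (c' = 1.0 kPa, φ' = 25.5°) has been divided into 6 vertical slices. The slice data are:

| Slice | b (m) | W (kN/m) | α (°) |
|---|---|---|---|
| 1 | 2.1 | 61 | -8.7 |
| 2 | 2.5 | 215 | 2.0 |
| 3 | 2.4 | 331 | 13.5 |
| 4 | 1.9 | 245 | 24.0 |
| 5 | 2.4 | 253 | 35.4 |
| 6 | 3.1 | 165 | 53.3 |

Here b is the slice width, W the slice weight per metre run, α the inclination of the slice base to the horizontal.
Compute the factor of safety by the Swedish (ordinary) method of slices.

Ordinary method of slices: FS = Σ[c'·Δl_i + (W_i cosα_i)·tanφ'] / Σ W_i sinα_i, with Δl_i = b_i / cosα_i.
Slice 1: Δl = 2.1/cos(-8.7°) = 2.124 m; N'_1 = 61·cos(-8.7°) = 60.3; c'Δl = 2.12; W sinα = -9.2
Slice 2: Δl = 2.5/cos2.0° = 2.502 m; N'_2 = 215·cos2.0° = 214.9; c'Δl = 2.50; W sinα = 7.5
Slice 3: Δl = 2.4/cos13.5° = 2.468 m; N'_3 = 331·cos13.5° = 321.9; c'Δl = 2.47; W sinα = 77.3
Slice 4: Δl = 1.9/cos24.0° = 2.080 m; N'_4 = 245·cos24.0° = 223.8; c'Δl = 2.08; W sinα = 99.7
Slice 5: Δl = 2.4/cos35.4° = 2.944 m; N'_5 = 253·cos35.4° = 206.2; c'Δl = 2.94; W sinα = 146.6
Slice 6: Δl = 3.1/cos53.3° = 5.187 m; N'_6 = 165·cos53.3° = 98.6; c'Δl = 5.19; W sinα = 132.3
Σc'Δl = 17.3 kN/m; ΣN' = 1125.7 kN/m; ΣW sinα = 454.0 kN/m
Resisting = 17.3 + 1125.7·tan25.5° = 17.3 + 536.9 = 554.2 kN/m
FS = 554.2 / 454.0 = 1.221

FS = 1.22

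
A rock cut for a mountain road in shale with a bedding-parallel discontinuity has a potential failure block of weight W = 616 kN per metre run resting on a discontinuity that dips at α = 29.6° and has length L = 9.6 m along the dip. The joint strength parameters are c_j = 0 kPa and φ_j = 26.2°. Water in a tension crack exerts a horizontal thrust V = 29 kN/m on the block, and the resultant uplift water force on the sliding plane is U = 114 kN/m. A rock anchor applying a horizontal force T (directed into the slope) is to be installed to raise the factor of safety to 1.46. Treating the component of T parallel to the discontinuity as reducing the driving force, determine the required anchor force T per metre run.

T = 186 kN/m

Resolving forces along and normal to the sliding plane, with the horizontal anchor force T adding T·sinα to the effective normal force and T·cosα acting up the plane against the driving force:
FS = [c_jL + (W cosα − U − V sinα + T sinα) tanφ_j] / [W sinα + V cosα − T cosα]
Without the anchor: N' = 407.3 kN/m, driving T_d = 329.5 kN/m, resisting R = 0·9.6 + 407.3·tan26.2° = 200.4 kN/m, FS = 0.61.
Setting FS = 1.46 and solving for T:
1.46·(329.5 − T cos29.6°) = 200.4 + T sin29.6°·tan26.2°
T·(sin29.6°·tan26.2° + 1.46·cos29.6°) = 1.46·329.5 − 200.4
T·(0.4939·0.4921 + 1.46·0.8695) = 481.0 − 200.4 = 280.6
T·1.5125 = 280.6
T = 185.5 kN/m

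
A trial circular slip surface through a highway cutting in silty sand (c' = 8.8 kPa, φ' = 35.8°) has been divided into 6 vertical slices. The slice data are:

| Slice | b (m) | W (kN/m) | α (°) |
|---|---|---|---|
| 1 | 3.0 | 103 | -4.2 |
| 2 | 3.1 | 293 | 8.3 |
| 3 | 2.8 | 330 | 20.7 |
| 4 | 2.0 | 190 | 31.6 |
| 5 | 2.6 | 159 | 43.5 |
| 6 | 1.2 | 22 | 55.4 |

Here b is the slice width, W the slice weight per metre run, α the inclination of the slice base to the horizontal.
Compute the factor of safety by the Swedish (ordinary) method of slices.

Ordinary method of slices: FS = Σ[c'·Δl_i + (W_i cosα_i)·tanφ'] / Σ W_i sinα_i, with Δl_i = b_i / cosα_i.
Slice 1: Δl = 3.0/cos(-4.2°) = 3.008 m; N'_1 = 103·cos(-4.2°) = 102.7; c'Δl = 26.47; W sinα = -7.5
Slice 2: Δl = 3.1/cos8.3° = 3.133 m; N'_2 = 293·cos8.3° = 289.9; c'Δl = 27.57; W sinα = 42.3
Slice 3: Δl = 2.8/cos20.7° = 2.993 m; N'_3 = 330·cos20.7° = 308.7; c'Δl = 26.34; W sinα = 116.6
Slice 4: Δl = 2.0/cos31.6° = 2.348 m; N'_4 = 190·cos31.6° = 161.8; c'Δl = 20.66; W sinα = 99.6
Slice 5: Δl = 2.6/cos43.5° = 3.584 m; N'_5 = 159·cos43.5° = 115.3; c'Δl = 31.54; W sinα = 109.4
Slice 6: Δl = 1.2/cos55.4° = 2.113 m; N'_6 = 22·cos55.4° = 12.5; c'Δl = 18.60; W sinα = 18.1
Σc'Δl = 151.2 kN/m; ΣN' = 991.0 kN/m; ΣW sinα = 378.5 kN/m
Resisting = 151.2 + 991.0·tan35.8° = 151.2 + 714.7 = 865.9 kN/m
FS = 865.9 / 378.5 = 2.288

FS = 2.29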